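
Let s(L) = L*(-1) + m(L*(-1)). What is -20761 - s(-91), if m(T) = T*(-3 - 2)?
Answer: -20397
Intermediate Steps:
m(T) = -5*T (m(T) = T*(-5) = -5*T)
s(L) = 4*L (s(L) = L*(-1) - 5*L*(-1) = -L - (-5)*L = -L + 5*L = 4*L)
-20761 - s(-91) = -20761 - 4*(-91) = -20761 - 1*(-364) = -20761 + 364 = -20397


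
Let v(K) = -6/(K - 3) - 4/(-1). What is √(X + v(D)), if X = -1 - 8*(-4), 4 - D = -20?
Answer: 9*√21/7 ≈ 5.8919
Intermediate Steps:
D = 24 (D = 4 - 1*(-20) = 4 + 20 = 24)
v(K) = 4 - 6/(-3 + K) (v(K) = -6/(-3 + K) - 4*(-1) = -6/(-3 + K) + 4 = 4 - 6/(-3 + K))
X = 31 (X = -1 + 32 = 31)
√(X + v(D)) = √(31 + 2*(-9 + 2*24)/(-3 + 24)) = √(31 + 2*(-9 + 48)/21) = √(31 + 2*(1/21)*39) = √(31 + 26/7) = √(243/7) = 9*√21/7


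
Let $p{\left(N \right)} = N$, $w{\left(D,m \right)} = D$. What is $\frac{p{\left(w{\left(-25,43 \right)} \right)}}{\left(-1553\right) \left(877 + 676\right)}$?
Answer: $\frac{25}{2411809} \approx 1.0366 \cdot 10^{-5}$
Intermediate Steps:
$\frac{p{\left(w{\left(-25,43 \right)} \right)}}{\left(-1553\right) \left(877 + 676\right)} = - \frac{25}{\left(-1553\right) \left(877 + 676\right)} = - \frac{25}{\left(-1553\right) 1553} = - \frac{25}{-2411809} = \left(-25\right) \left(- \frac{1}{2411809}\right) = \frac{25}{2411809}$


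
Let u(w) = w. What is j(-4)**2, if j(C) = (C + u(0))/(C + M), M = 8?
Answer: 1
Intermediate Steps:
j(C) = C/(8 + C) (j(C) = (C + 0)/(C + 8) = C/(8 + C))
j(-4)**2 = (-4/(8 - 4))**2 = (-4/4)**2 = (-4*1/4)**2 = (-1)**2 = 1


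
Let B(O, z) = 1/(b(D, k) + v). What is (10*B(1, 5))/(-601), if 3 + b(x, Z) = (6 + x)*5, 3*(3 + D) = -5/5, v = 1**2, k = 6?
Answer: -15/10217 ≈ -0.0014681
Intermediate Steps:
v = 1
D = -10/3 (D = -3 + (-5/5)/3 = -3 + (-5*1/5)/3 = -3 + (1/3)*(-1) = -3 - 1/3 = -10/3 ≈ -3.3333)
b(x, Z) = 27 + 5*x (b(x, Z) = -3 + (6 + x)*5 = -3 + (30 + 5*x) = 27 + 5*x)
B(O, z) = 3/34 (B(O, z) = 1/((27 + 5*(-10/3)) + 1) = 1/((27 - 50/3) + 1) = 1/(31/3 + 1) = 1/(34/3) = 3/34)
(10*B(1, 5))/(-601) = (10*(3/34))/(-601) = (15/17)*(-1/601) = -15/10217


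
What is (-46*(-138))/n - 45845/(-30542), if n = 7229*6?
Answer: 363726941/220788118 ≈ 1.6474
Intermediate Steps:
n = 43374
(-46*(-138))/n - 45845/(-30542) = -46*(-138)/43374 - 45845/(-30542) = 6348*(1/43374) - 45845*(-1/30542) = 1058/7229 + 45845/30542 = 363726941/220788118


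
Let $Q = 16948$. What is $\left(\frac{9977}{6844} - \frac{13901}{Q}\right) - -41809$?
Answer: $\frac{606198520295}{14499014} \approx 41810.0$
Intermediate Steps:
$\left(\frac{9977}{6844} - \frac{13901}{Q}\right) - -41809 = \left(\frac{9977}{6844} - \frac{13901}{16948}\right) - -41809 = \left(9977 \cdot \frac{1}{6844} - \frac{13901}{16948}\right) + 41809 = \left(\frac{9977}{6844} - \frac{13901}{16948}\right) + 41809 = \frac{9243969}{14499014} + 41809 = \frac{606198520295}{14499014}$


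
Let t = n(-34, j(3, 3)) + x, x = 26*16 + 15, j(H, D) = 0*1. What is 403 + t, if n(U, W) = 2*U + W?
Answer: 766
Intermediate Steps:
j(H, D) = 0
n(U, W) = W + 2*U
x = 431 (x = 416 + 15 = 431)
t = 363 (t = (0 + 2*(-34)) + 431 = (0 - 68) + 431 = -68 + 431 = 363)
403 + t = 403 + 363 = 766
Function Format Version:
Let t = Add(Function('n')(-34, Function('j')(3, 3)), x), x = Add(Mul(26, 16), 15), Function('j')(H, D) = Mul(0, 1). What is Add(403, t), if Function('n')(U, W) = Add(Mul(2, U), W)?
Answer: 766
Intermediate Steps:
Function('j')(H, D) = 0
Function('n')(U, W) = Add(W, Mul(2, U))
x = 431 (x = Add(416, 15) = 431)
t = 363 (t = Add(Add(0, Mul(2, -34)), 431) = Add(Add(0, -68), 431) = Add(-68, 431) = 363)
Add(403, t) = Add(403, 363) = 766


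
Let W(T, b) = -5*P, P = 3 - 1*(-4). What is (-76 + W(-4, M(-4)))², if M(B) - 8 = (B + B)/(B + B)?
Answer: 12321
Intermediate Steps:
P = 7 (P = 3 + 4 = 7)
M(B) = 9 (M(B) = 8 + (B + B)/(B + B) = 8 + (2*B)/((2*B)) = 8 + (2*B)*(1/(2*B)) = 8 + 1 = 9)
W(T, b) = -35 (W(T, b) = -5*7 = -35)
(-76 + W(-4, M(-4)))² = (-76 - 35)² = (-111)² = 12321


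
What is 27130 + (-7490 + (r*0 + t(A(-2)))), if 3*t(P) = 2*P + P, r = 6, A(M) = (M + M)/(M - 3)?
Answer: 98204/5 ≈ 19641.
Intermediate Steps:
A(M) = 2*M/(-3 + M) (A(M) = (2*M)/(-3 + M) = 2*M/(-3 + M))
t(P) = P (t(P) = (2*P + P)/3 = (3*P)/3 = P)
27130 + (-7490 + (r*0 + t(A(-2)))) = 27130 + (-7490 + (6*0 + 2*(-2)/(-3 - 2))) = 27130 + (-7490 + (0 + 2*(-2)/(-5))) = 27130 + (-7490 + (0 + 2*(-2)*(-⅕))) = 27130 + (-7490 + (0 + ⅘)) = 27130 + (-7490 + ⅘) = 27130 - 37446/5 = 98204/5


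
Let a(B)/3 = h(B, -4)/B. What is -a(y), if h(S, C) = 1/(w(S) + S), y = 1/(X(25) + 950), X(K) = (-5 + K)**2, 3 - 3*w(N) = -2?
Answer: -5467500/2251 ≈ -2428.9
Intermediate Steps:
w(N) = 5/3 (w(N) = 1 - 1/3*(-2) = 1 + 2/3 = 5/3)
y = 1/1350 (y = 1/((-5 + 25)**2 + 950) = 1/(20**2 + 950) = 1/(400 + 950) = 1/1350 ≈ 0.00074074)
h(S, C) = 1/(5/3 + S)
a(B) = 9/(B*(5 + 3*B)) (a(B) = 3*((3/(5 + 3*B))/B) = 3*(3/(B*(5 + 3*B))) = 9/(B*(5 + 3*B)))
-a(y) = -9/(1/1350*(5 + 3*(1/1350))) = -9*1350/(5 + 1/450) = -9*1350/2251/450 = -9*1350*450/2251 = -1*5467500/2251 = -5467500/2251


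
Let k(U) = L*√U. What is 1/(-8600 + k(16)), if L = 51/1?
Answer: -1/8396 ≈ -0.00011910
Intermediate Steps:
L = 51 (L = 51*1 = 51)
k(U) = 51*√U
1/(-8600 + k(16)) = 1/(-8600 + 51*√16) = 1/(-8600 + 51*4) = 1/(-8600 + 204) = 1/(-8396) = -1/8396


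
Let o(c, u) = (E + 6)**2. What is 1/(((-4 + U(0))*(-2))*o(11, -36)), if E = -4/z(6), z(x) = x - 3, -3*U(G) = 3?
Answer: 9/1960 ≈ 0.0045918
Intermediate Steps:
U(G) = -1 (U(G) = -1/3*3 = -1)
z(x) = -3 + x
E = -4/3 (E = -4/(-3 + 6) = -4/3 ≈ -1.3333)
o(c, u) = 196/9 (o(c, u) = (-4/3 + 6)**2 = (14/3)**2 = 196/9)
1/(((-4 + U(0))*(-2))*o(11, -36)) = 1/(((-4 - 1)*(-2))*(196/9)) = 1/(-5*(-2)*(196/9)) = 1/(10*(196/9)) = 1/(1960/9) = 9/1960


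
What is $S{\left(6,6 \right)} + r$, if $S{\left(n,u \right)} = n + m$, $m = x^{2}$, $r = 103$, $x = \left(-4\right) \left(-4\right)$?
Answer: $365$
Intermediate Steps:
$x = 16$
$m = 256$ ($m = 16^{2} = 256$)
$S{\left(n,u \right)} = 256 + n$ ($S{\left(n,u \right)} = n + 256 = 256 + n$)
$S{\left(6,6 \right)} + r = \left(256 + 6\right) + 103 = 262 + 103 = 365$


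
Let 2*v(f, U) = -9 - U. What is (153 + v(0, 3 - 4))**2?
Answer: 22201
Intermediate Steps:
v(f, U) = -9/2 - U/2 (v(f, U) = (-9 - U)/2 = -9/2 - U/2)
(153 + v(0, 3 - 4))**2 = (153 + (-9/2 - (3 - 4)/2))**2 = (153 + (-9/2 - 1/2*(-1)))**2 = (153 + (-9/2 + 1/2))**2 = (153 - 4)**2 = 149**2 = 22201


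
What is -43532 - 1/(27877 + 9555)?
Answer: -1629489825/37432 ≈ -43532.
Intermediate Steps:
-43532 - 1/(27877 + 9555) = -43532 - 1/37432 = -1629489825/37432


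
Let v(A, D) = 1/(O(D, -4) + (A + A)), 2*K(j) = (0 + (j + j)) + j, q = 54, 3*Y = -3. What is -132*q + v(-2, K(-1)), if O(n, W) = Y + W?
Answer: -64153/9 ≈ -7128.1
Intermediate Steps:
Y = -1 (Y = (⅓)*(-3) = -1)
O(n, W) = -1 + W
K(j) = 3*j/2 (K(j) = ((0 + (j + j)) + j)/2 = ((0 + 2*j) + j)/2 = (2*j + j)/2 = (3*j)/2 = 3*j/2)
v(A, D) = 1/(-5 + 2*A) (v(A, D) = 1/((-1 - 4) + (A + A)) = 1/(-5 + 2*A))
-132*q + v(-2, K(-1)) = -132*54 + 1/(-5 + 2*(-2)) = -7128 + 1/(-5 - 4) = -7128 + 1/(-9) = -7128 - ⅑ = -64153/9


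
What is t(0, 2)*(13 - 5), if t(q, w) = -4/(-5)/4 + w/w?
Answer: 48/5 ≈ 9.6000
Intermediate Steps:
t(q, w) = 6/5 (t(q, w) = -4*(-⅕)*(¼) + 1 = (⅘)*(¼) + 1 = ⅕ + 1 = 6/5)
t(0, 2)*(13 - 5) = 6*(13 - 5)/5 = (6/5)*8 = 48/5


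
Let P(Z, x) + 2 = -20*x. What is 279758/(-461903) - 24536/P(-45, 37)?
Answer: 5562835786/171366013 ≈ 32.462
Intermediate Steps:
P(Z, x) = -2 - 20*x
279758/(-461903) - 24536/P(-45, 37) = 279758/(-461903) - 24536/(-2 - 20*37) = 279758*(-1/461903) - 24536/(-2 - 740) = -279758/461903 - 24536/(-742) = -279758/461903 - 24536*(-1/742) = -279758/461903 + 12268/371 = 5562835786/171366013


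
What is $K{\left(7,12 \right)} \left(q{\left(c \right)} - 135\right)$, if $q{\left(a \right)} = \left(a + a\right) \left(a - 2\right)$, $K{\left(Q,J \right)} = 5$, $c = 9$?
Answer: $-45$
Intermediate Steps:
$q{\left(a \right)} = 2 a \left(-2 + a\right)$
$K{\left(7,12 \right)} \left(q{\left(c \right)} - 135\right) = 5 \left(2 \cdot 9 \left(-2 + 9\right) - 135\right) = 5 \left(2 \cdot 9 \cdot 7 - 135\right) = 5 \left(126 - 135\right) = 5 \left(-9\right) = -45$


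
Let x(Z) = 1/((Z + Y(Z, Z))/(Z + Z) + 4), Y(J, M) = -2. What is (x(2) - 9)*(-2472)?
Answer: 21630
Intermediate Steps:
x(Z) = 1/(4 + (-2 + Z)/(2*Z)) (x(Z) = 1/((Z - 2)/(Z + Z) + 4) = 1/((-2 + Z)/((2*Z)) + 4) = 1/((-2 + Z)*(1/(2*Z)) + 4) = 1/((-2 + Z)/(2*Z) + 4) = 1/(4 + (-2 + Z)/(2*Z)))
(x(2) - 9)*(-2472) = (2*2/(-2 + 9*2) - 9)*(-2472) = (2*2/(-2 + 18) - 9)*(-2472) = (2*2/16 - 9)*(-2472) = (2*2*(1/16) - 9)*(-2472) = (¼ - 9)*(-2472) = -35/4*(-2472) = 21630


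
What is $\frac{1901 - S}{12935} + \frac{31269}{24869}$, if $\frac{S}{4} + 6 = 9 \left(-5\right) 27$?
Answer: $\frac{678344}{380687} \approx 1.7819$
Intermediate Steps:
$S = -4884$ ($S = -24 + 4 \cdot 9 \left(-5\right) 27 = -24 + 4 \left(\left(-45\right) 27\right) = -24 + 4 \left(-1215\right) = -24 - 4860 = -4884$)
$\frac{1901 - S}{12935} + \frac{31269}{24869} = \frac{1901 - -4884}{12935} + \frac{31269}{24869} = \left(1901 + 4884\right) \frac{1}{12935} + 31269 \cdot \frac{1}{24869} = 6785 \cdot \frac{1}{12935} + \frac{31269}{24869} = \frac{1357}{2587} + \frac{31269}{24869} = \frac{678344}{380687}$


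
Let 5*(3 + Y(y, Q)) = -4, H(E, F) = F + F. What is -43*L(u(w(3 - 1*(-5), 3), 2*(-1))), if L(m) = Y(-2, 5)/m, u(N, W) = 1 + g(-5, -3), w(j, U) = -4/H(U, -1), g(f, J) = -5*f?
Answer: 817/130 ≈ 6.2846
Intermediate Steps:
H(E, F) = 2*F
Y(y, Q) = -19/5 (Y(y, Q) = -3 + (1/5)*(-4) = -3 - 4/5 = -19/5)
w(j, U) = 2 (w(j, U) = -4/(2*(-1)) = -4/(-2) = -4*(-1/2) = 2)
u(N, W) = 26 (u(N, W) = 1 - 5*(-5) = 1 + 25 = 26)
L(m) = -19/(5*m)
-43*L(u(w(3 - 1*(-5), 3), 2*(-1))) = -(-817)/(5*26) = -43*(-19/130) = 817/130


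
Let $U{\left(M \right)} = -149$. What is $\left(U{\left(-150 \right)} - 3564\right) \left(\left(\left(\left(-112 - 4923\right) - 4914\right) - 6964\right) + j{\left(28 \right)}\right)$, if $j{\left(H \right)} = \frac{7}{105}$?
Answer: $\frac{941965822}{15} \approx 6.2798 \cdot 10^{7}$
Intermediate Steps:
$j{\left(H \right)} = \frac{1}{15}$ ($j{\left(H \right)} = 7 \cdot \frac{1}{105} = \frac{1}{15}$)
$\left(U{\left(-150 \right)} - 3564\right) \left(\left(\left(\left(-112 - 4923\right) - 4914\right) - 6964\right) + j{\left(28 \right)}\right) = \left(-149 - 3564\right) \left(\left(\left(\left(-112 - 4923\right) - 4914\right) - 6964\right) + \frac{1}{15}\right) = - 3713 \left(\left(\left(-5035 - 4914\right) - 6964\right) + \frac{1}{15}\right) = - 3713 \left(\left(-9949 - 6964\right) + \frac{1}{15}\right) = - 3713 \left(-16913 + \frac{1}{15}\right) = \left(-3713\right) \left(- \frac{253694}{15}\right) = \frac{941965822}{15}$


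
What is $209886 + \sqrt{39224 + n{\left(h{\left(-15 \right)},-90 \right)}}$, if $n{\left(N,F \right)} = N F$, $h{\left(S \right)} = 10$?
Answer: $209886 + 2 \sqrt{9581} \approx 2.1008 \cdot 10^{5}$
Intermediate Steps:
$n{\left(N,F \right)} = F N$
$209886 + \sqrt{39224 + n{\left(h{\left(-15 \right)},-90 \right)}} = 209886 + \sqrt{39224 - 900} = 209886 + \sqrt{38324} = 209886 + 2 \sqrt{9581}$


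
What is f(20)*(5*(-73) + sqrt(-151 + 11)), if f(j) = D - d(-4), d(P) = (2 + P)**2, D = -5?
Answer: 3285 - 18*I*sqrt(35) ≈ 3285.0 - 106.49*I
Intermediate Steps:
f(j) = -9 (f(j) = -5 - (2 - 4)**2 = -5 - 1*(-2)**2 = -5 - 1*4 = -5 - 4 = -9)
f(20)*(5*(-73) + sqrt(-151 + 11)) = -9*(5*(-73) + sqrt(-151 + 11)) = -9*(-365 + sqrt(-140)) = -9*(-365 + 2*I*sqrt(35)) = 3285 - 18*I*sqrt(35)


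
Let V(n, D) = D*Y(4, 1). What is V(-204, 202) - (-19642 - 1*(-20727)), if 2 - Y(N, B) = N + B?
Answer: -1691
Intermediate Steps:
Y(N, B) = 2 - B - N (Y(N, B) = 2 - (N + B) = 2 - (B + N) = 2 + (-B - N) = 2 - B - N)
V(n, D) = -3*D (V(n, D) = D*(2 - 1*1 - 1*4) = D*(2 - 1 - 4) = D*(-3) = -3*D)
V(-204, 202) - (-19642 - 1*(-20727)) = -3*202 - (-19642 - 1*(-20727)) = -606 - (-19642 + 20727) = -606 - 1*1085 = -606 - 1085 = -1691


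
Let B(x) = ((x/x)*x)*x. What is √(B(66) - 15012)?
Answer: 12*I*√74 ≈ 103.23*I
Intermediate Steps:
B(x) = x² (B(x) = (1*x)*x = x*x = x²)
√(B(66) - 15012) = √(66² - 15012) = √(4356 - 15012) = √(-10656) = 12*I*√74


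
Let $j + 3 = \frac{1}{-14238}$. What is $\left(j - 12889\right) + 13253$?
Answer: $\frac{5139917}{14238} \approx 361.0$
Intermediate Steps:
$j = - \frac{42715}{14238}$ ($j = -3 + \frac{1}{-14238} = -3 - \frac{1}{14238} = - \frac{42715}{14238} \approx -3.0001$)
$\left(j - 12889\right) + 13253 = \left(- \frac{42715}{14238} - 12889\right) + 13253 = - \frac{183556297}{14238} + 13253 = \frac{5139917}{14238}$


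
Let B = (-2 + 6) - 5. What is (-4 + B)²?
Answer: 25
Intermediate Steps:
B = -1 (B = 4 - 5 = -1)
(-4 + B)² = (-4 - 1)² = (-5)² = 25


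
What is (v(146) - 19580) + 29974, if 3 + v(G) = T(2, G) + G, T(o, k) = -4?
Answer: 10533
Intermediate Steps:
v(G) = -7 + G (v(G) = -3 + (-4 + G) = -7 + G)
(v(146) - 19580) + 29974 = ((-7 + 146) - 19580) + 29974 = (139 - 19580) + 29974 = -19441 + 29974 = 10533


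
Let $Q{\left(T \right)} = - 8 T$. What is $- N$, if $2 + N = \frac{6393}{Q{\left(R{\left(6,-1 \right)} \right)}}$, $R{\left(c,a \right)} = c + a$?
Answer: $\frac{6473}{40} \approx 161.82$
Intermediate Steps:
$R{\left(c,a \right)} = a + c$
$N = - \frac{6473}{40}$ ($N = -2 + \frac{6393}{\left(-8\right) \left(-1 + 6\right)} = -2 + \frac{6393}{\left(-8\right) 5} = -2 + \frac{6393}{-40} = -2 + 6393 \left(- \frac{1}{40}\right) = -2 - \frac{6393}{40} = - \frac{6473}{40} \approx -161.82$)
$- N = \left(-1\right) \left(- \frac{6473}{40}\right) = \frac{6473}{40}$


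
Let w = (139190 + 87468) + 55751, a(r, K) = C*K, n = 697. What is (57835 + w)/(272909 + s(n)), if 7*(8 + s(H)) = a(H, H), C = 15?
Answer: 1190854/960381 ≈ 1.2400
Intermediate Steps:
a(r, K) = 15*K
s(H) = -8 + 15*H/7 (s(H) = -8 + (15*H)/7 = -8 + 15*H/7)
w = 282409 (w = 226658 + 55751 = 282409)
(57835 + w)/(272909 + s(n)) = (57835 + 282409)/(272909 + (-8 + (15/7)*697)) = 340244/(272909 + (-8 + 10455/7)) = 340244/(272909 + 10399/7) = 340244/(1920762/7) = 340244*(7/1920762) = 1190854/960381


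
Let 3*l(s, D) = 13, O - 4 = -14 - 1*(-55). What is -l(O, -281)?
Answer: -13/3 ≈ -4.3333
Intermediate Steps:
O = 45 (O = 4 + (-14 - 1*(-55)) = 4 + (-14 + 55) = 4 + 41 = 45)
l(s, D) = 13/3 (l(s, D) = (1/3)*13 = 13/3)
-l(O, -281) = -1*13/3 = -13/3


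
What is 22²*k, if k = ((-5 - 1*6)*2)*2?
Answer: -21296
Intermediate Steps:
k = -44 (k = ((-5 - 6)*2)*2 = -11*2*2 = -22*2 = -44)
22²*k = 22²*(-44) = 484*(-44) = -21296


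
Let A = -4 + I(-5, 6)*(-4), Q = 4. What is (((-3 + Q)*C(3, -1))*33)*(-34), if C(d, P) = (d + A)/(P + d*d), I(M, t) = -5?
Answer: -10659/4 ≈ -2664.8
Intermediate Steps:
A = 16 (A = -4 - 5*(-4) = -4 + 20 = 16)
C(d, P) = (16 + d)/(P + d**2) (C(d, P) = (d + 16)/(P + d*d) = (16 + d)/(P + d**2))
(((-3 + Q)*C(3, -1))*33)*(-34) = (((-3 + 4)*((16 + 3)/(-1 + 3**2)))*33)*(-34) = ((1*(19/(-1 + 9)))*33)*(-34) = ((1*(19/8))*33)*(-34) = ((19/8)*33)*(-34) = (627/8)*(-34) = -10659/4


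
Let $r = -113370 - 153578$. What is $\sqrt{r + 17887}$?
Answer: $i \sqrt{249061} \approx 499.06 i$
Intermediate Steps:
$r = -266948$ ($r = -113370 - 153578 = -266948$)
$\sqrt{r + 17887} = \sqrt{-266948 + 17887} = \sqrt{-249061} = i \sqrt{249061}$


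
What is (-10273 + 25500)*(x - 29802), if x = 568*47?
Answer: -47295062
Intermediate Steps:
x = 26696
(-10273 + 25500)*(x - 29802) = (-10273 + 25500)*(26696 - 29802) = 15227*(-3106) = -47295062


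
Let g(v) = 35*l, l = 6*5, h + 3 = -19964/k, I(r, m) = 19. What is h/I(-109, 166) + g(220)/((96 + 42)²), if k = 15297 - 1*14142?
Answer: -1119417/1105610 ≈ -1.0125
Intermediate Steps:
k = 1155 (k = 15297 - 14142 = 1155)
h = -3347/165 (h = -3 - 19964/1155 = -3 - 19964*1/1155 = -3 - 2852/165 = -3347/165 ≈ -20.285)
l = 30
g(v) = 1050 (g(v) = 35*30 = 1050)
h/I(-109, 166) + g(220)/((96 + 42)²) = -3347/165/19 + 1050/((96 + 42)²) = -3347/165*1/19 + 1050/(138²) = -3347/3135 + 1050/19044 = -3347/3135 + 1050*(1/19044) = -3347/3135 + 175/3174 = -1119417/1105610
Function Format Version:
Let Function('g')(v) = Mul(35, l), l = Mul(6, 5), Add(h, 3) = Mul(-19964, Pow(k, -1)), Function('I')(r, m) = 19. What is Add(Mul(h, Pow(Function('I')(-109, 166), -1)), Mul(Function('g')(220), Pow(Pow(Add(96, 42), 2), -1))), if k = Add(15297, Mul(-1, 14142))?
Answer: Rational(-1119417, 1105610) ≈ -1.0125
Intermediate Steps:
k = 1155 (k = Add(15297, -14142) = 1155)
h = Rational(-3347, 165) (h = Add(-3, Mul(-19964, Pow(1155, -1))) = Add(-3, Mul(-19964, Rational(1, 1155))) = Add(-3, Rational(-2852, 165)) = Rational(-3347, 165) ≈ -20.285)
l = 30
Function('g')(v) = 1050 (Function('g')(v) = Mul(35, 30) = 1050)
Add(Mul(h, Pow(Function('I')(-109, 166), -1)), Mul(Function('g')(220), Pow(Pow(Add(96, 42), 2), -1))) = Add(Mul(Rational(-3347, 165), Pow(19, -1)), Mul(1050, Pow(Pow(Add(96, 42), 2), -1))) = Add(Mul(Rational(-3347, 165), Rational(1, 19)), Mul(1050, Pow(Pow(138, 2), -1))) = Add(Rational(-3347, 3135), Mul(1050, Pow(19044, -1))) = Add(Rational(-3347, 3135), Mul(1050, Rational(1, 19044))) = Add(Rational(-3347, 3135), Rational(175, 3174)) = Rational(-1119417, 1105610)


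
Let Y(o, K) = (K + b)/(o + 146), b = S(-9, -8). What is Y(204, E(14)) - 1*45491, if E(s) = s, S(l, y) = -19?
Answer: -3184371/70 ≈ -45491.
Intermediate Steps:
b = -19
Y(o, K) = (-19 + K)/(146 + o) (Y(o, K) = (K - 19)/(o + 146) = (-19 + K)/(146 + o))
Y(204, E(14)) - 1*45491 = (-19 + 14)/(146 + 204) - 1*45491 = -5/350 - 45491 = (1/350)*(-5) - 45491 = -1/70 - 45491 = -3184371/70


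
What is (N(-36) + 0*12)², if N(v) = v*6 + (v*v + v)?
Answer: 1089936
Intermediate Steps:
N(v) = v² + 7*v (N(v) = 6*v + (v² + v) = 6*v + (v + v²) = v² + 7*v)
(N(-36) + 0*12)² = (-36*(7 - 36) + 0*12)² = (-36*(-29) + 0)² = (1044 + 0)² = 1044² = 1089936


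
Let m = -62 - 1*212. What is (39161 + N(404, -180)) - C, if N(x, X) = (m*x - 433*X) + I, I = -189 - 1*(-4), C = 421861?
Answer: -415641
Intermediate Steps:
m = -274 (m = -62 - 212 = -274)
I = -185 (I = -189 + 4 = -185)
N(x, X) = -185 - 433*X - 274*x (N(x, X) = (-274*x - 433*X) - 185 = (-433*X - 274*x) - 185 = -185 - 433*X - 274*x)
(39161 + N(404, -180)) - C = (39161 + (-185 - 433*(-180) - 274*404)) - 1*421861 = (39161 + (-185 + 77940 - 110696)) - 421861 = (39161 - 32941) - 421861 = 6220 - 421861 = -415641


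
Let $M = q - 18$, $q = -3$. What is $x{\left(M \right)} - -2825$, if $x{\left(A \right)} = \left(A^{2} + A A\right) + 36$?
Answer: $3743$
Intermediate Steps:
$M = -21$ ($M = -3 - 18 = -21$)
$x{\left(A \right)} = 36 + 2 A^{2}$ ($x{\left(A \right)} = \left(A^{2} + A^{2}\right) + 36 = 2 A^{2} + 36 = 36 + 2 A^{2}$)
$x{\left(M \right)} - -2825 = \left(36 + 2 \left(-21\right)^{2}\right) - -2825 = \left(36 + 2 \cdot 441\right) + 2825 = \left(36 + 882\right) + 2825 = 918 + 2825 = 3743$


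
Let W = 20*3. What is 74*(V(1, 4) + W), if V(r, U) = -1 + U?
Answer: 4662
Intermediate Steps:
W = 60
74*(V(1, 4) + W) = 74*((-1 + 4) + 60) = 74*(3 + 60) = 74*63 = 4662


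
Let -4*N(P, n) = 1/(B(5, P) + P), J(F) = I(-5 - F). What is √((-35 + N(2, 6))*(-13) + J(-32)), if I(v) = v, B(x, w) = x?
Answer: 3*√10507/14 ≈ 21.965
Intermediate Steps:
J(F) = -5 - F
N(P, n) = -1/(4*(5 + P))
√((-35 + N(2, 6))*(-13) + J(-32)) = √((-35 - 1/(20 + 4*2))*(-13) + (-5 - 1*(-32))) = √((-35 - 1/(20 + 8))*(-13) + (-5 + 32)) = √((-35 - 1/28)*(-13) + 27) = √(-981/28*(-13) + 27) = √(12753/28 + 27) = √(13509/28) = 3*√10507/14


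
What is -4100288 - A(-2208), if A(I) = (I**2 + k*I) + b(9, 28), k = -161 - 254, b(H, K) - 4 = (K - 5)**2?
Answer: -9892405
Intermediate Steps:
b(H, K) = 4 + (-5 + K)**2 (b(H, K) = 4 + (K - 5)**2 = 4 + (-5 + K)**2)
k = -415
A(I) = 533 + I**2 - 415*I (A(I) = (I**2 - 415*I) + (4 + (-5 + 28)**2) = (I**2 - 415*I) + (4 + 23**2) = (I**2 - 415*I) + (4 + 529) = (I**2 - 415*I) + 533 = 533 + I**2 - 415*I)
-4100288 - A(-2208) = -4100288 - (533 + (-2208)**2 - 415*(-2208)) = -4100288 - (533 + 4875264 + 916320) = -4100288 - 1*5792117 = -4100288 - 5792117 = -9892405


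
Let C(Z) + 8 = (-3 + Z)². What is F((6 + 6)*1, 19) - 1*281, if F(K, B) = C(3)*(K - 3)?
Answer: -353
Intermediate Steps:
C(Z) = -8 + (-3 + Z)²
F(K, B) = 24 - 8*K (F(K, B) = (-8 + (-3 + 3)²)*(K - 3) = (-8 + 0²)*(-3 + K) = (-8 + 0)*(-3 + K) = -8*(-3 + K) = 24 - 8*K)
F((6 + 6)*1, 19) - 1*281 = (24 - 8*(6 + 6)) - 1*281 = (24 - 96) - 281 = -72 - 281 = -353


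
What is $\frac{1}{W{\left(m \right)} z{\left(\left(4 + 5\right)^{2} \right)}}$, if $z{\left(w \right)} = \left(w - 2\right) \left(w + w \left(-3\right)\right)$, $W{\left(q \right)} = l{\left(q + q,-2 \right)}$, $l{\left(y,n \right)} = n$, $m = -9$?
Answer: $\frac{1}{25596} \approx 3.9069 \cdot 10^{-5}$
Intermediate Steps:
$W{\left(q \right)} = -2$
$z{\left(w \right)} = - 2 w \left(-2 + w\right)$ ($z{\left(w \right)} = \left(-2 + w\right) \left(w - 3 w\right) = \left(-2 + w\right) \left(- 2 w\right) = - 2 w \left(-2 + w\right)$)
$\frac{1}{W{\left(m \right)} z{\left(\left(4 + 5\right)^{2} \right)}} = \frac{1}{\left(-2\right) 2 \left(4 + 5\right)^{2} \left(2 - \left(4 + 5\right)^{2}\right)} = \frac{1}{\left(-2\right) 2 \cdot 9^{2} \left(2 - 9^{2}\right)} = \frac{1}{\left(-2\right) 2 \cdot 81 \left(2 - 81\right)} = \frac{1}{\left(-2\right) 2 \cdot 81 \left(-79\right)} = \frac{1}{\left(-2\right) \left(-12798\right)} = \frac{1}{25596}$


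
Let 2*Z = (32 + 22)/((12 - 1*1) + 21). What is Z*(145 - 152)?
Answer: -189/32 ≈ -5.9063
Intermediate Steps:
Z = 27/32 (Z = ((32 + 22)/((12 - 1*1) + 21))/2 = (54/((12 - 1) + 21))/2 = (54/(11 + 21))/2 = (54/32)/2 = (54*(1/32))/2 = (1/2)*(27/16) = 27/32 ≈ 0.84375)
Z*(145 - 152) = 27*(145 - 152)/32 = (27/32)*(-7) = -189/32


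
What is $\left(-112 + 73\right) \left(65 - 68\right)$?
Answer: $117$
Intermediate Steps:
$\left(-112 + 73\right) \left(65 - 68\right) = \left(-39\right) \left(-3\right) = 117$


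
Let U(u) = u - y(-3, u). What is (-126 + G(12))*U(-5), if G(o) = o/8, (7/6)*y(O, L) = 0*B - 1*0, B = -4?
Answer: 1245/2 ≈ 622.50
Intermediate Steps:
y(O, L) = 0 (y(O, L) = 6*(0*(-4) - 1*0)/7 = 6*(0 + 0)/7 = (6/7)*0 = 0)
G(o) = o/8 (G(o) = o*(1/8) = o/8)
U(u) = u (U(u) = u - 1*0 = u + 0 = u)
(-126 + G(12))*U(-5) = (-126 + (1/8)*12)*(-5) = (-126 + 3/2)*(-5) = -249/2*(-5) = 1245/2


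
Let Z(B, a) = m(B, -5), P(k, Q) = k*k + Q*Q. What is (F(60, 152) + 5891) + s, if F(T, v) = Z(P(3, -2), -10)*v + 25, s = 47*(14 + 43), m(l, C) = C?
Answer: 7835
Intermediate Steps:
P(k, Q) = Q² + k² (P(k, Q) = k² + Q² = Q² + k²)
Z(B, a) = -5
s = 2679 (s = 47*57 = 2679)
F(T, v) = 25 - 5*v (F(T, v) = -5*v + 25 = 25 - 5*v)
(F(60, 152) + 5891) + s = ((25 - 5*152) + 5891) + 2679 = ((25 - 760) + 5891) + 2679 = (-735 + 5891) + 2679 = 5156 + 2679 = 7835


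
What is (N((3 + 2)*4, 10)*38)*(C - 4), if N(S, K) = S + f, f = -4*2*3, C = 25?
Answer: -3192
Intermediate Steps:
f = -24 (f = -8*3 = -24)
N(S, K) = -24 + S (N(S, K) = S - 24 = -24 + S)
(N((3 + 2)*4, 10)*38)*(C - 4) = ((-24 + (3 + 2)*4)*38)*(25 - 4) = ((-24 + 5*4)*38)*21 = ((-24 + 20)*38)*21 = -4*38*21 = -152*21 = -3192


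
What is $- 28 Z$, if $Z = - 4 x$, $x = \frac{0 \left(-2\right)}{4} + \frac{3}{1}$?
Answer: $336$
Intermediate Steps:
$x = 3$ ($x = 0 \cdot \frac{1}{4} + 3 \cdot 1 = 0 + 3 = 3$)
$Z = -12$ ($Z = \left(-4\right) 3 = -12$)
$- 28 Z = \left(-28\right) \left(-12\right) = 336$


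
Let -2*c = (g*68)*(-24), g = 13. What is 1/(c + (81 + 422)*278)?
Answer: 1/150442 ≈ 6.6471e-6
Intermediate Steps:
c = 10608 (c = -13*68*(-24)/2 = -442*(-24) = -½*(-21216) = 10608)
1/(c + (81 + 422)*278) = 1/(10608 + (81 + 422)*278) = 1/(10608 + 503*278) = 1/(10608 + 139834) = 1/150442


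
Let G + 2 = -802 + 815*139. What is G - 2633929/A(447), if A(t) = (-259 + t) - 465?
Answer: 33791166/277 ≈ 1.2199e+5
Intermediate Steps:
A(t) = -724 + t
G = 112481 (G = -2 + (-802 + 815*139) = -2 + (-802 + 113285) = -2 + 112483 = 112481)
G - 2633929/A(447) = 112481 - 2633929/(-724 + 447) = 112481 - 2633929/(-277) = 112481 - 2633929*(-1/277) = 112481 + 2633929/277 = 33791166/277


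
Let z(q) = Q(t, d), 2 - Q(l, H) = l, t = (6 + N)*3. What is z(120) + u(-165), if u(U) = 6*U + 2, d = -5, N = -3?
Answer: -995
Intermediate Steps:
t = 9 (t = (6 - 3)*3 = 3*3 = 9)
Q(l, H) = 2 - l
u(U) = 2 + 6*U
z(q) = -7 (z(q) = 2 - 1*9 = 2 - 9 = -7)
z(120) + u(-165) = -7 + (2 + 6*(-165)) = -7 + (2 - 990) = -7 - 988 = -995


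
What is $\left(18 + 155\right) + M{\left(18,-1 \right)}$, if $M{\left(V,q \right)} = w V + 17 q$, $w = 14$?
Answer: $408$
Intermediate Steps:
$M{\left(V,q \right)} = 14 V + 17 q$
$\left(18 + 155\right) + M{\left(18,-1 \right)} = \left(18 + 155\right) + \left(14 \cdot 18 + 17 \left(-1\right)\right) = 173 + \left(252 - 17\right) = 173 + 235 = 408$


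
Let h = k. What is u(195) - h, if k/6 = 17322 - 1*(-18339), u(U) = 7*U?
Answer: -212601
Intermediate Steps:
k = 213966 (k = 6*(17322 - 1*(-18339)) = 6*(17322 + 18339) = 6*35661 = 213966)
h = 213966
u(195) - h = 7*195 - 1*213966 = 1365 - 213966 = -212601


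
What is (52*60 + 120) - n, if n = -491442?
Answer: 494682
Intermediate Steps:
(52*60 + 120) - n = (52*60 + 120) - 1*(-491442) = (3120 + 120) + 491442 = 3240 + 491442 = 494682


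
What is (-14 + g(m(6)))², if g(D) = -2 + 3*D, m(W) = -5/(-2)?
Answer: 289/4 ≈ 72.250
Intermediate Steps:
m(W) = 5/2 (m(W) = -5*(-½) = 5/2)
(-14 + g(m(6)))² = (-14 + (-2 + 3*(5/2)))² = (-14 + (-2 + 15/2))² = (-14 + 11/2)² = (-17/2)² = 289/4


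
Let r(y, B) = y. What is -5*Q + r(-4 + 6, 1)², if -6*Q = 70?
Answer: 187/3 ≈ 62.333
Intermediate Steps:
Q = -35/3 (Q = -⅙*70 = -35/3 ≈ -11.667)
-5*Q + r(-4 + 6, 1)² = -5*(-35/3) + (-4 + 6)² = 175/3 + 2² = 175/3 + 4 = 187/3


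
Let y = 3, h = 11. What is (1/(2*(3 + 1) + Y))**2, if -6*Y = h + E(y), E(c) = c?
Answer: 9/289 ≈ 0.031142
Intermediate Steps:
Y = -7/3 (Y = -(11 + 3)/6 = -1/6*14 = -7/3 ≈ -2.3333)
(1/(2*(3 + 1) + Y))**2 = (1/(2*(3 + 1) - 7/3))**2 = (1/(2*4 - 7/3))**2 = (1/(8 - 7/3))**2 = (1/(17/3))**2 = (3/17)**2 = 9/289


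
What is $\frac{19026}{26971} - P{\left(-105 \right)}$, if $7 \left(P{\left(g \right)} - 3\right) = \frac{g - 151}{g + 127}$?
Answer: $- \frac{187573}{296681} \approx -0.63224$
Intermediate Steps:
$P{\left(g \right)} = 3 + \frac{-151 + g}{7 \left(127 + g\right)}$ ($P{\left(g \right)} = 3 + \frac{\left(g - 151\right) \frac{1}{g + 127}}{7} = 3 + \frac{\left(-151 + g\right) \frac{1}{127 + g}}{7} = 3 + \frac{\frac{1}{127 + g} \left(-151 + g\right)}{7} = 3 + \frac{-151 + g}{7 \left(127 + g\right)}$)
$\frac{19026}{26971} - P{\left(-105 \right)} = \frac{19026}{26971} - \frac{2 \left(1258 + 11 \left(-105\right)\right)}{7 \left(127 - 105\right)} = 19026 \cdot \frac{1}{26971} - \frac{2 \left(1258 - 1155\right)}{7 \cdot 22} = \frac{2718}{3853} - \frac{2}{7} \cdot \frac{1}{22} \cdot 103 = \frac{2718}{3853} - \frac{103}{77} = - \frac{187573}{296681}$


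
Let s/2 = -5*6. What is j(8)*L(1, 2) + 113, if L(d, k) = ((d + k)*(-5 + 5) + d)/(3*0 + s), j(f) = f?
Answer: 1693/15 ≈ 112.87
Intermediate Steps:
s = -60 (s = 2*(-5*6) = 2*(-30) = -60)
L(d, k) = -d/60 (L(d, k) = ((d + k)*(-5 + 5) + d)/(3*0 - 60) = ((d + k)*0 + d)/(0 - 60) = (0 + d)/(-60) = d*(-1/60) = -d/60)
j(8)*L(1, 2) + 113 = 8*(-1/60*1) + 113 = 8*(-1/60) + 113 = -2/15 + 113 = 1693/15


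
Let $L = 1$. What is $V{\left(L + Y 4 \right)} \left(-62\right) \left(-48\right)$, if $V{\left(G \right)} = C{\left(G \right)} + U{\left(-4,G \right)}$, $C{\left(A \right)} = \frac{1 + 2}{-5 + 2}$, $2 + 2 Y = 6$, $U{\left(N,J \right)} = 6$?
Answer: $14880$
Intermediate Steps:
$Y = 2$ ($Y = -1 + \frac{1}{2} \cdot 6 = -1 + 3 = 2$)
$C{\left(A \right)} = -1$ ($C{\left(A \right)} = \frac{3}{-3} = 3 \left(- \frac{1}{3}\right) = -1$)
$V{\left(G \right)} = 5$ ($V{\left(G \right)} = -1 + 6 = 5$)
$V{\left(L + Y 4 \right)} \left(-62\right) \left(-48\right) = 5 \left(-62\right) \left(-48\right) = \left(-310\right) \left(-48\right) = 14880$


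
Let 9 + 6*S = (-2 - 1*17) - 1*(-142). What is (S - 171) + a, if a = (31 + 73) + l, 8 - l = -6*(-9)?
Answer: -94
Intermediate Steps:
l = -46 (l = 8 - (-6)*(-9) = 8 - 1*54 = 8 - 54 = -46)
a = 58 (a = (31 + 73) - 46 = 104 - 46 = 58)
S = 19 (S = -3/2 + ((-2 - 1*17) - 1*(-142))/6 = -3/2 + ((-2 - 17) + 142)/6 = -3/2 + (-19 + 142)/6 = -3/2 + (⅙)*123 = -3/2 + 41/2 = 19)
(S - 171) + a = (19 - 171) + 58 = -152 + 58 = -94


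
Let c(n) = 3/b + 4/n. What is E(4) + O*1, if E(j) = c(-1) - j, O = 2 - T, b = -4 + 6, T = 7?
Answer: -23/2 ≈ -11.500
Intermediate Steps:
b = 2
c(n) = 3/2 + 4/n
O = -5 (O = 2 - 1*7 = 2 - 7 = -5)
E(j) = -5/2 - j (E(j) = (3/2 + 4/(-1)) - j = (3/2 + 4*(-1)) - j = (3/2 - 4) - j = -5/2 - j)
E(4) + O*1 = (-5/2 - 1*4) - 5*1 = (-5/2 - 4) - 5 = -13/2 - 5 = -23/2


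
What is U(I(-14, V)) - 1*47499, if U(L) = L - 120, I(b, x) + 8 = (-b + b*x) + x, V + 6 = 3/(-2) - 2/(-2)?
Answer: -95057/2 ≈ -47529.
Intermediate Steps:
V = -13/2 (V = -6 + (3/(-2) - 2/(-2)) = -6 + (3*(-½) - 2*(-½)) = -6 + (-3/2 + 1) = -6 - ½ = -13/2 ≈ -6.5000)
I(b, x) = -8 + x - b + b*x (I(b, x) = -8 + ((-b + b*x) + x) = -8 + (x - b + b*x) = -8 + x - b + b*x)
U(L) = -120 + L
U(I(-14, V)) - 1*47499 = (-120 + (-8 - 13/2 - 1*(-14) - 14*(-13/2))) - 1*47499 = (-120 + (-8 - 13/2 + 14 + 91)) - 47499 = (-120 + 181/2) - 47499 = -59/2 - 47499 = -95057/2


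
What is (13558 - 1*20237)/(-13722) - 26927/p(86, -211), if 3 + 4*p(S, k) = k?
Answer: 739699241/1468254 ≈ 503.79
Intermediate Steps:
p(S, k) = -3/4 + k/4
(13558 - 1*20237)/(-13722) - 26927/p(86, -211) = (13558 - 1*20237)/(-13722) - 26927/(-3/4 + (1/4)*(-211)) = (13558 - 20237)*(-1/13722) - 26927/(-3/4 - 211/4) = -6679*(-1/13722) - 26927/(-107/2) = 6679/13722 - 26927*(-2/107) = 6679/13722 + 53854/107 = 739699241/1468254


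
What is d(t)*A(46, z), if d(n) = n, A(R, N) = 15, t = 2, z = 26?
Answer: 30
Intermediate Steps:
d(t)*A(46, z) = 2*15 = 30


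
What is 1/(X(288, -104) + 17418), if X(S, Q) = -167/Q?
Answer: 104/1811639 ≈ 5.7407e-5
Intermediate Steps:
1/(X(288, -104) + 17418) = 1/(-167/(-104) + 17418) = 1/(-167*(-1/104) + 17418) = 1/(167/104 + 17418) = 1/(1811639/104) = 104/1811639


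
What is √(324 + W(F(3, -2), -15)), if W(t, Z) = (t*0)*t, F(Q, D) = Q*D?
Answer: 18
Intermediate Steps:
F(Q, D) = D*Q
W(t, Z) = 0 (W(t, Z) = 0*t = 0)
√(324 + W(F(3, -2), -15)) = √(324 + 0) = √324 = 18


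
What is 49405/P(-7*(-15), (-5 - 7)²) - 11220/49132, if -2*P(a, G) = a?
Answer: -242795551/257943 ≈ -941.28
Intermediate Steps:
P(a, G) = -a/2
49405/P(-7*(-15), (-5 - 7)²) - 11220/49132 = 49405/((-(-7)*(-15)/2)) - 11220/49132 = 49405/((-½*105)) - 11220*1/49132 = 49405/(-105/2) - 2805/12283 = 49405*(-2/105) - 2805/12283 = -19762/21 - 2805/12283 = -242795551/257943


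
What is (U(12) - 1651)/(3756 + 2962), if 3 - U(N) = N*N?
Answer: -896/3359 ≈ -0.26675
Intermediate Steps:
U(N) = 3 - N**2 (U(N) = 3 - N*N = 3 - N**2)
(U(12) - 1651)/(3756 + 2962) = ((3 - 1*12**2) - 1651)/(3756 + 2962) = ((3 - 1*144) - 1651)/6718 = ((3 - 144) - 1651)*(1/6718) = (-141 - 1651)*(1/6718) = -1792*1/6718 = -896/3359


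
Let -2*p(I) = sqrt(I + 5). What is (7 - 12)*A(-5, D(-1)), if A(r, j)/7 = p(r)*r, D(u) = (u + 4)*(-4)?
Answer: 0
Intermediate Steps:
D(u) = -16 - 4*u (D(u) = (4 + u)*(-4) = -16 - 4*u)
p(I) = -sqrt(5 + I)/2 (p(I) = -sqrt(I + 5)/2 = -sqrt(5 + I)/2)
A(r, j) = -7*r*sqrt(5 + r)/2 (A(r, j) = 7*((-sqrt(5 + r)/2)*r) = 7*(-r*sqrt(5 + r)/2) = -7*r*sqrt(5 + r)/2)
(7 - 12)*A(-5, D(-1)) = (7 - 12)*(-7/2*(-5)*sqrt(5 - 5)) = -(-35)*(-5)*sqrt(0)/2 = -(-35)*(-5)*0/2 = -5*0 = 0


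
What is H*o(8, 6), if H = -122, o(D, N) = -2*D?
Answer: 1952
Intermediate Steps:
H*o(8, 6) = -(-244)*8 = -122*(-16) = 1952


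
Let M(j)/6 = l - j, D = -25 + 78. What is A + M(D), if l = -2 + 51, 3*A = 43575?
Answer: 14501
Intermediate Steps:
A = 14525 (A = (1/3)*43575 = 14525)
l = 49
D = 53
M(j) = 294 - 6*j (M(j) = 6*(49 - j) = 294 - 6*j)
A + M(D) = 14525 + (294 - 6*53) = 14525 + (294 - 318) = 14525 - 24 = 14501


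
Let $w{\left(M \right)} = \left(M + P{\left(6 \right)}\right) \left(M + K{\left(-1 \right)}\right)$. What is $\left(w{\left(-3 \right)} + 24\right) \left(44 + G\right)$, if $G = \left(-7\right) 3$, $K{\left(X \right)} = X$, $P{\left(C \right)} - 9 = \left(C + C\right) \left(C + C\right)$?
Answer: $-13248$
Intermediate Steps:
$P{\left(C \right)} = 9 + 4 C^{2}$ ($P{\left(C \right)} = 9 + \left(C + C\right) \left(C + C\right) = 9 + 2 C 2 C = 9 + 4 C^{2}$)
$w{\left(M \right)} = \left(-1 + M\right) \left(153 + M\right)$ ($w{\left(M \right)} = \left(M + \left(9 + 4 \cdot 6^{2}\right)\right) \left(M - 1\right) = \left(M + \left(9 + 4 \cdot 36\right)\right) \left(-1 + M\right) = \left(M + \left(9 + 144\right)\right) \left(-1 + M\right) = \left(M + 153\right) \left(-1 + M\right) = \left(153 + M\right) \left(-1 + M\right) = \left(-1 + M\right) \left(153 + M\right)$)
$G = -21$
$\left(w{\left(-3 \right)} + 24\right) \left(44 + G\right) = \left(\left(-153 + \left(-3\right)^{2} + 152 \left(-3\right)\right) + 24\right) \left(44 - 21\right) = \left(\left(-153 + 9 - 456\right) + 24\right) 23 = \left(-600 + 24\right) 23 = \left(-576\right) 23 = -13248$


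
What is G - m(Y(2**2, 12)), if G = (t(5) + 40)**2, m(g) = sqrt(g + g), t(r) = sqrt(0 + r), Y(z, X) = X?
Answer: (40 + sqrt(5))**2 - 2*sqrt(6) ≈ 1779.0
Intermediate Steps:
t(r) = sqrt(r)
m(g) = sqrt(2)*sqrt(g) (m(g) = sqrt(2*g) = sqrt(2)*sqrt(g))
G = (40 + sqrt(5))**2 (G = (sqrt(5) + 40)**2 = (40 + sqrt(5))**2 ≈ 1783.9)
G - m(Y(2**2, 12)) = (40 + sqrt(5))**2 - sqrt(2)*sqrt(12) = (40 + sqrt(5))**2 - sqrt(2)*2*sqrt(3) = (40 + sqrt(5))**2 - 2*sqrt(6)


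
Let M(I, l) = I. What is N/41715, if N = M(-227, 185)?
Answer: -227/41715 ≈ -0.0054417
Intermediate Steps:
N = -227
N/41715 = -227/41715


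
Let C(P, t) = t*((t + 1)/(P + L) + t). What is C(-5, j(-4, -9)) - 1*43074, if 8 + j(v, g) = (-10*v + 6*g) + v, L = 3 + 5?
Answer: -126544/3 ≈ -42181.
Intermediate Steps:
L = 8
j(v, g) = -8 - 9*v + 6*g (j(v, g) = -8 + ((-10*v + 6*g) + v) = -8 + (-9*v + 6*g) = -8 - 9*v + 6*g)
C(P, t) = t*(t + (1 + t)/(8 + P)) (C(P, t) = t*((t + 1)/(P + 8) + t) = t*((1 + t)/(8 + P) + t) = t*(t + (1 + t)/(8 + P)))
C(-5, j(-4, -9)) - 1*43074 = (-8 - 9*(-4) + 6*(-9))*(1 + 9*(-8 - 9*(-4) + 6*(-9)) - 5*(-8 - 9*(-4) + 6*(-9)))/(8 - 5) - 1*43074 = (-8 + 36 - 54)*(1 + 9*(-8 + 36 - 54) - 5*(-8 + 36 - 54))/3 - 43074 = -26*1/3*(1 + 9*(-26) - 5*(-26)) - 43074 = -26*1/3*(1 - 234 + 130) - 43074 = -26*1/3*(-103) - 43074 = 2678/3 - 43074 = -126544/3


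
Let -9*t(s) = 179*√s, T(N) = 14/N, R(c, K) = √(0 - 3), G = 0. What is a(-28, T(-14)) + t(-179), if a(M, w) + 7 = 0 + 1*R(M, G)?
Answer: -7 + I*√3 - 179*I*√179/9 ≈ -7.0 - 264.36*I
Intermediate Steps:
R(c, K) = I*√3 (R(c, K) = √(-3) = I*√3)
a(M, w) = -7 + I*√3 (a(M, w) = -7 + (0 + 1*(I*√3)) = -7 + (0 + I*√3) = -7 + I*√3)
t(s) = -179*√s/9
a(-28, T(-14)) + t(-179) = (-7 + I*√3) - 179*I*√179/9 = -7 + I*√3 - 179*I*√179/9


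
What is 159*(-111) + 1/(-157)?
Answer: -2770894/157 ≈ -17649.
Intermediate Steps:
159*(-111) + 1/(-157) = -17649 - 1/157 = -2770894/157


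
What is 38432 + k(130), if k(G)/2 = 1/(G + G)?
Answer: 4996161/130 ≈ 38432.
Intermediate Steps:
k(G) = 1/G (k(G) = 2/(G + G) = 2/((2*G)) = 2*(1/(2*G)) = 1/G)
38432 + k(130) = 38432 + 1/130 = 4996161/130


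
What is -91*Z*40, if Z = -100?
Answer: 364000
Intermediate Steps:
-91*Z*40 = -91*(-100)*40 = 9100*40 = 364000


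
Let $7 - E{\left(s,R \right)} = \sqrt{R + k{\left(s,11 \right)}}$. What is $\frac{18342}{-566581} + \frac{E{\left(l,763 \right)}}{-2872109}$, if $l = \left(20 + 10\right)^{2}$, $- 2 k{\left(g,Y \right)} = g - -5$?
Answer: $- \frac{52684189345}{1627282389329} + \frac{3 \sqrt{138}}{5744218} \approx -0.032369$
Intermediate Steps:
$k{\left(g,Y \right)} = - \frac{5}{2} - \frac{g}{2}$ ($k{\left(g,Y \right)} = - \frac{g - -5}{2} = - \frac{g + 5}{2} = - \frac{5 + g}{2} = - \frac{5}{2} - \frac{g}{2}$)
$l = 900$ ($l = 30^{2} = 900$)
$E{\left(s,R \right)} = 7 - \sqrt{- \frac{5}{2} + R - \frac{s}{2}}$ ($E{\left(s,R \right)} = 7 - \sqrt{R - \left(\frac{5}{2} + \frac{s}{2}\right)} = 7 - \sqrt{- \frac{5}{2} + R - \frac{s}{2}}$)
$\frac{18342}{-566581} + \frac{E{\left(l,763 \right)}}{-2872109} = \frac{18342}{-566581} + \frac{7 - \frac{\sqrt{-10 - 1800 + 4 \cdot 763}}{2}}{-2872109} = 18342 \left(- \frac{1}{566581}\right) + \left(7 - \frac{\sqrt{-10 - 1800 + 3052}}{2}\right) \left(- \frac{1}{2872109}\right) = - \frac{18342}{566581} + \left(7 - \frac{\sqrt{1242}}{2}\right) \left(- \frac{1}{2872109}\right) = - \frac{18342}{566581} + \left(7 - \frac{3 \sqrt{138}}{2}\right) \left(- \frac{1}{2872109}\right) = - \frac{18342}{566581} - \left(\frac{7}{2872109} - \frac{3 \sqrt{138}}{5744218}\right) = - \frac{52684189345}{1627282389329} + \frac{3 \sqrt{138}}{5744218}$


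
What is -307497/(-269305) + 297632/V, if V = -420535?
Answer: 9831893027/22650435635 ≈ 0.43407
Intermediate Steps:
-307497/(-269305) + 297632/V = -307497/(-269305) + 297632/(-420535) = -307497*(-1/269305) + 297632*(-1/420535) = 307497/269305 - 297632/420535 = 9831893027/22650435635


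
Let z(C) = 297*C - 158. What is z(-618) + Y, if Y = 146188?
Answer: -37516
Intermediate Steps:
z(C) = -158 + 297*C
z(-618) + Y = (-158 + 297*(-618)) + 146188 = (-158 - 183546) + 146188 = -183704 + 146188 = -37516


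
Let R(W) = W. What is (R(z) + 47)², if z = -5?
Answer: 1764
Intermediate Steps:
(R(z) + 47)² = (-5 + 47)² = 42² = 1764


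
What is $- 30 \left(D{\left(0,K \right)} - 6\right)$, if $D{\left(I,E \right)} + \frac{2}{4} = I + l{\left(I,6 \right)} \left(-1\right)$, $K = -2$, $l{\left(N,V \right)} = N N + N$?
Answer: $195$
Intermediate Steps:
$l{\left(N,V \right)} = N + N^{2}$ ($l{\left(N,V \right)} = N^{2} + N = N + N^{2}$)
$D{\left(I,E \right)} = - \frac{1}{2} + I - I \left(1 + I\right)$ ($D{\left(I,E \right)} = - \frac{1}{2} + \left(I + I \left(1 + I\right) \left(-1\right)\right) = - \frac{1}{2} - \left(- I + I \left(1 + I\right)\right) = - \frac{1}{2} + I - I \left(1 + I\right)$)
$- 30 \left(D{\left(0,K \right)} - 6\right) = - 30 \left(\left(- \frac{1}{2} - 0^{2}\right) - 6\right) = - 30 \left(\left(- \frac{1}{2} - 0\right) - 6\right) = - 30 \left(\left(- \frac{1}{2} + 0\right) - 6\right) = - 30 \left(- \frac{1}{2} - 6\right) = \left(-30\right) \left(- \frac{13}{2}\right) = 195$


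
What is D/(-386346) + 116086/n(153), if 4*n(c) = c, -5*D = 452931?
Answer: 299018844521/98518230 ≈ 3035.2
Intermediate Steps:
D = -452931/5 (D = -1/5*452931 = -452931/5 ≈ -90586.)
n(c) = c/4
D/(-386346) + 116086/n(153) = -452931/5/(-386346) + 116086/(((1/4)*153)) = -452931/5*(-1/386346) + 116086/(153/4) = 150977/643910 + 116086*(4/153) = 150977/643910 + 464344/153 = 299018844521/98518230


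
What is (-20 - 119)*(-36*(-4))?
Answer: -20016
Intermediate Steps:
(-20 - 119)*(-36*(-4)) = -(-1251)*(-16) = -139*144 = -20016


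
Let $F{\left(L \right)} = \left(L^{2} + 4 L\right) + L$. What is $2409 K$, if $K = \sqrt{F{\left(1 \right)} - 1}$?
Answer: $2409 \sqrt{5} \approx 5386.7$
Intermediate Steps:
$F{\left(L \right)} = L^{2} + 5 L$
$K = \sqrt{5}$ ($K = \sqrt{1 \left(5 + 1\right) - 1} = \sqrt{1 \cdot 6 - 1} = \sqrt{6 - 1} = \sqrt{5} \approx 2.2361$)
$2409 K = 2409 \sqrt{5}$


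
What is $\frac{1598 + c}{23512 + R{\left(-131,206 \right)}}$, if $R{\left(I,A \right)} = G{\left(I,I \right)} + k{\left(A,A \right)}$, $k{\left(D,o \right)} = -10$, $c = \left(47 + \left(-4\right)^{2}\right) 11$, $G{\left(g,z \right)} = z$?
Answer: $\frac{2291}{23371} \approx 0.098027$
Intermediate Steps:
$c = 693$ ($c = \left(47 + 16\right) 11 = 63 \cdot 11 = 693$)
$R{\left(I,A \right)} = -10 + I$ ($R{\left(I,A \right)} = I - 10 = -10 + I$)
$\frac{1598 + c}{23512 + R{\left(-131,206 \right)}} = \frac{1598 + 693}{23512 - 141} = \frac{2291}{23512 - 141} = \frac{2291}{23371}$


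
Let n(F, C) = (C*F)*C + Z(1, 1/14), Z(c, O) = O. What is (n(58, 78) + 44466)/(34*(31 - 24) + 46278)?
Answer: 5562733/651224 ≈ 8.5420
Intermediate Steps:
n(F, C) = 1/14 + F*C² (n(F, C) = (C*F)*C + 1/14 = F*C² + 1/14 = 1/14 + F*C²)
(n(58, 78) + 44466)/(34*(31 - 24) + 46278) = ((1/14 + 58*78²) + 44466)/(34*(31 - 24) + 46278) = ((1/14 + 58*6084) + 44466)/(34*7 + 46278) = ((1/14 + 352872) + 44466)/(238 + 46278) = (4940209/14 + 44466)/46516 = (5562733/14)*(1/46516) = 5562733/651224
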